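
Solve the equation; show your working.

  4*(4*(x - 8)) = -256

Step 1. [4*(4*(x - 8)) = -256] LHS = 4·(…); ÷4 both sides. So div: 4*(x - 8) = -64.
Step 2. [4*(x - 8) = -64] LHS = 4·(…); ÷4 both sides. So div: x - 8 = -16.
Step 3. [x - 8 = -16] the outer -8 inverts by adding 8 ⇒ sub: x = -8.

Answer: x ∈ {-8}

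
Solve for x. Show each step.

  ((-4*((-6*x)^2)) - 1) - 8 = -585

Step 1. [((-4*((-6*x)^2)) - 1) - 8 = -585] add 8: x sits inside (… - 8) ⇒ sub: (-4*((-6*x)^2)) - 1 = -577.
Step 2. [(-4*((-6*x)^2)) - 1 = -577] the outer -1 inverts by adding 1, so sub: -4*((-6*x)^2) = -576.
Step 3. [-4*((-6*x)^2) = -576] -4 out front; divide by -4. So div: (-6*x)^2 = 144.
Step 4. [(-6*x)^2 = 144] 144 ≥ 0, LHS is (·)² — take ±√. So sqrt: -6*x = 12 or -12.
Step 5. [-6*x = 12 or -12] -6·(inner) — divide through by -6, so div: x = -2 or 2.

Answer: x ∈ {-2, 2}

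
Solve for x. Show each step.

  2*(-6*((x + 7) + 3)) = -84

Step 1. [2*(-6*((x + 7) + 3)) = -84] LHS = 2·(…); ÷2 both sides ⇒ div: -6*((x + 7) + 3) = -42.
Step 2. [-6*((x + 7) + 3) = -42] leading coefficient -6: divide by -6, so div: (x + 7) + 3 = 7.
Step 3. [(x + 7) + 3 = 7] peel the +3: subtract 3 from each side. So sub: x + 7 = 4.
Step 4. [x + 7 = 4] peel the +7: subtract 7 from each side, so sub: x = -3.

Answer: x ∈ {-3}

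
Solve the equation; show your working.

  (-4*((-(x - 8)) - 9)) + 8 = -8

Step 1. [(-4*((-(x - 8)) - 9)) + 8 = -8] common factor -4 (LHS and -8) — divide through ⇒ factor: ((-(x - 8)) - 9) - 2 = 2.
Step 2. [((-(x - 8)) - 9) - 2 = 2] peel the -2: add 2 from each side ⇒ sub: (-(x - 8)) - 9 = 4.
Step 3. [(-(x - 8)) - 9 = 4] 9 comes off first (add 9). So sub: -(x - 8) = 13.
Step 4. [-(x - 8) = 13] flip signs both sides, so neg: x - 8 = -13.
Step 5. [x - 8 = -13] 8 comes off first (add 8) ⇒ sub: x = -5.

Answer: x ∈ {-5}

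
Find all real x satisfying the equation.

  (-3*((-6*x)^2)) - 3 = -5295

Step 1. [(-3*((-6*x)^2)) - 3 = -5295] -3 | LHS and -3 | -5295: pull -3 out ⇒ factor: ((-6*x)^2) + 1 = 1765.
Step 2. [((-6*x)^2) + 1 = 1765] the outer +1 inverts by subtracting 1, so sub: (-6*x)^2 = 1764.
Step 3. [(-6*x)^2 = 1764] 1764 ≥ 0, LHS is (·)² — take ±√ ⇒ sqrt: -6*x = 42 or -42.
Step 4. [-6*x = 42 or -42] leading coefficient -6: divide by -6, so div: x = -7 or 7.

Answer: x ∈ {-7, 7}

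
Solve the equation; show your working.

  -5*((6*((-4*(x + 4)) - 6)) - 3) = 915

Step 1. [-5*((6*((-4*(x + 4)) - 6)) - 3) = 915] leading coefficient -5: divide by -5. So div: (6*((-4*(x + 4)) - 6)) - 3 = -183.
Step 2. [(6*((-4*(x + 4)) - 6)) - 3 = -183] peel the -3: add 3 from each side ⇒ sub: 6*((-4*(x + 4)) - 6) = -180.
Step 3. [6*((-4*(x + 4)) - 6) = -180] 6 out front; divide by 6 ⇒ div: (-4*(x + 4)) - 6 = -30.
Step 4. [(-4*(x + 4)) - 6 = -30] -6 is outermost — add 6 both sides. So sub: -4*(x + 4) = -24.
Step 5. [-4*(x + 4) = -24] -4 out front; divide by -4. So div: x + 4 = 6.
Step 6. [x + 4 = 6] 4 comes off first (subtract 4) ⇒ sub: x = 2.

Answer: x ∈ {2}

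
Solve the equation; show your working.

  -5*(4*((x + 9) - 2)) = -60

Step 1. [-5*(4*((x + 9) - 2)) = -60] LHS = -5·(…); ÷-5 both sides. So div: 4*((x + 9) - 2) = 12.
Step 2. [4*((x + 9) - 2) = 12] 4 out front; divide by 4, so div: (x + 9) - 2 = 3.
Step 3. [(x + 9) - 2 = 3] -2 is outermost — add 2 both sides, so sub: x + 9 = 5.
Step 4. [x + 9 = 5] +9 is outermost — subtract 9 both sides. So sub: x = -4.

Answer: x ∈ {-4}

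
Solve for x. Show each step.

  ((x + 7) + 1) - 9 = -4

Step 1. [((x + 7) + 1) - 9 = -4] 9 comes off first (add 9), so sub: (x + 7) + 1 = 5.
Step 2. [(x + 7) + 1 = 5] peel the +1: subtract 1 from each side ⇒ sub: x + 7 = 4.
Step 3. [x + 7 = 4] peel the +7: subtract 7 from each side ⇒ sub: x = -3.

Answer: x ∈ {-3}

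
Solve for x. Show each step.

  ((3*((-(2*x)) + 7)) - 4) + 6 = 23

Step 1. [((3*((-(2*x)) + 7)) - 4) + 6 = 23] 6 comes off first (subtract 6). So sub: (3*((-(2*x)) + 7)) - 4 = 17.
Step 2. [(3*((-(2*x)) + 7)) - 4 = 17] peel the -4: add 4 from each side, so sub: 3*((-(2*x)) + 7) = 21.
Step 3. [3*((-(2*x)) + 7) = 21] 3 out front; divide by 3 ⇒ div: (-(2*x)) + 7 = 7.
Step 4. [(-(2*x)) + 7 = 7] +7 is outermost — subtract 7 both sides, so sub: -(2*x) = 0.
Step 5. [-(2*x) = 0] LHS negated; negate both sides, so neg: 2*x = 0.
Step 6. [2*x = 0] LHS = 2·(…); ÷2 both sides. So div: x = 0.

Answer: x ∈ {0}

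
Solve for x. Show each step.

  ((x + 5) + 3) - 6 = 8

Step 1. [((x + 5) + 3) - 6 = 8] peel the -6: add 6 from each side. So sub: (x + 5) + 3 = 14.
Step 2. [(x + 5) + 3 = 14] 3 comes off first (subtract 3), so sub: x + 5 = 11.
Step 3. [x + 5 = 11] subtract 5: x sits inside (… + 5) ⇒ sub: x = 6.

Answer: x ∈ {6}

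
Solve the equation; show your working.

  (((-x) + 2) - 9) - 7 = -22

Step 1. [(((-x) + 2) - 9) - 7 = -22] add 7: x sits inside (… - 7), so sub: ((-x) + 2) - 9 = -15.
Step 2. [((-x) + 2) - 9 = -15] 9 comes off first (add 9). So sub: (-x) + 2 = -6.
Step 3. [(-x) + 2 = -6] peel the +2: subtract 2 from each side. So sub: -x = -8.
Step 4. [-x = -8] LHS negated; negate both sides ⇒ neg: x = 8.

Answer: x ∈ {8}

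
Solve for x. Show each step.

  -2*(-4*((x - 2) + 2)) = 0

Step 1. [-2*(-4*((x - 2) + 2)) = 0] -2 out front; divide by -2, so div: -4*((x - 2) + 2) = 0.
Step 2. [-4*((x - 2) + 2) = 0] LHS = -4·(…); ÷-4 both sides, so div: (x - 2) + 2 = 0.
Step 3. [(x - 2) + 2 = 0] peel the +2: subtract 2 from each side ⇒ sub: x - 2 = -2.
Step 4. [x - 2 = -2] peel the -2: add 2 from each side, so sub: x = 0.

Answer: x ∈ {0}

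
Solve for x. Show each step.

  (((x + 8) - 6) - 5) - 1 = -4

Step 1. [(((x + 8) - 6) - 5) - 1 = -4] add 1: x sits inside (… - 1). So sub: ((x + 8) - 6) - 5 = -3.
Step 2. [((x + 8) - 6) - 5 = -3] the outer -5 inverts by adding 5. So sub: (x + 8) - 6 = 2.
Step 3. [(x + 8) - 6 = 2] add 6: x sits inside (… - 6), so sub: x + 8 = 8.
Step 4. [x + 8 = 8] the outer +8 inverts by subtracting 8. So sub: x = 0.

Answer: x ∈ {0}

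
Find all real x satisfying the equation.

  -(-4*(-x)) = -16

Step 1. [-(-4*(-x)) = -16] LHS negated; negate both sides, so neg: -4*(-x) = 16.
Step 2. [-4*(-x) = 16] leading coefficient -4: divide by -4 ⇒ div: -x = -4.
Step 3. [-x = -4] flip signs both sides, so neg: x = 4.

Answer: x ∈ {4}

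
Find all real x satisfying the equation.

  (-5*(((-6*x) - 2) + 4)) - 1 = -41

Step 1. [(-5*(((-6*x) - 2) + 4)) - 1 = -41] 1 comes off first (add 1), so sub: -5*(((-6*x) - 2) + 4) = -40.
Step 2. [-5*(((-6*x) - 2) + 4) = -40] LHS = -5·(…); ÷-5 both sides ⇒ div: ((-6*x) - 2) + 4 = 8.
Step 3. [((-6*x) - 2) + 4 = 8] 4 comes off first (subtract 4), so sub: (-6*x) - 2 = 4.
Step 4. [(-6*x) - 2 = 4] -2 is outermost — add 2 both sides. So sub: -6*x = 6.
Step 5. [-6*x = 6] leading coefficient -6: divide by -6 ⇒ div: x = -1.

Answer: x ∈ {-1}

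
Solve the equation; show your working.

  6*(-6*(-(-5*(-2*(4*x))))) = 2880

Step 1. [6*(-6*(-(-5*(-2*(4*x))))) = 2880] 6·(inner) — divide through by 6. So div: -6*(-(-5*(-2*(4*x)))) = 480.
Step 2. [-6*(-(-5*(-2*(4*x)))) = 480] -6 out front; divide by -6 ⇒ div: -(-5*(-2*(4*x))) = -80.
Step 3. [-(-5*(-2*(4*x))) = -80] leading − — multiply by −1 ⇒ neg: -5*(-2*(4*x)) = 80.
Step 4. [-5*(-2*(4*x)) = 80] divide by the outer -5. So div: -2*(4*x) = -16.
Step 5. [-2*(4*x) = -16] leading coefficient -2: divide by -2 ⇒ div: 4*x = 8.
Step 6. [4*x = 8] leading coefficient 4: divide by 4, so div: x = 2.

Answer: x ∈ {2}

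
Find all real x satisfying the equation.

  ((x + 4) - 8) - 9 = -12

Step 1. [((x + 4) - 8) - 9 = -12] -9 is outermost — add 9 both sides. So sub: (x + 4) - 8 = -3.
Step 2. [(x + 4) - 8 = -3] the outer -8 inverts by adding 8 ⇒ sub: x + 4 = 5.
Step 3. [x + 4 = 5] the outer +4 inverts by subtracting 4. So sub: x = 1.

Answer: x ∈ {1}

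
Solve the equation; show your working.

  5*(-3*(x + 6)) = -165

Step 1. [5*(-3*(x + 6)) = -165] leading coefficient 5: divide by 5 ⇒ div: -3*(x + 6) = -33.
Step 2. [-3*(x + 6) = -33] LHS = -3·(…); ÷-3 both sides ⇒ div: x + 6 = 11.
Step 3. [x + 6 = 11] subtract 6: x sits inside (… + 6). So sub: x = 5.

Answer: x ∈ {5}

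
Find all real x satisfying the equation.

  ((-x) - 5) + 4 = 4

Step 1. [((-x) - 5) + 4 = 4] the outer +4 inverts by subtracting 4, so sub: (-x) - 5 = 0.
Step 2. [(-x) - 5 = 0] -5 is outermost — add 5 both sides ⇒ sub: -x = 5.
Step 3. [-x = 5] LHS negated; negate both sides ⇒ neg: x = -5.

Answer: x ∈ {-5}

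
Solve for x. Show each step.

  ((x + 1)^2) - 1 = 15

Step 1. [((x + 1)^2) - 1 = 15] add 1: x sits inside (… - 1) ⇒ sub: (x + 1)^2 = 16.
Step 2. [(x + 1)^2 = 16] √ both sides: 16 ≥ 0 gives two branches. So sqrt: x + 1 = 4 or -4.
Step 3. [x + 1 = 4 or -4] subtract 1: x sits inside (… + 1). So sub: x = 3 or -5.

Answer: x ∈ {-5, 3}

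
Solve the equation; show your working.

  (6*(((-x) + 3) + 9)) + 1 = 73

Step 1. [(6*(((-x) + 3) + 9)) + 1 = 73] subtract 1: x sits inside (… + 1). So sub: 6*(((-x) + 3) + 9) = 72.
Step 2. [6*(((-x) + 3) + 9) = 72] LHS = 6·(…); ÷6 both sides. So div: ((-x) + 3) + 9 = 12.
Step 3. [((-x) + 3) + 9 = 12] 9 comes off first (subtract 9). So sub: (-x) + 3 = 3.
Step 4. [(-x) + 3 = 3] subtract 3: x sits inside (… + 3), so sub: -x = 0.
Step 5. [-x = 0] leading − — multiply by −1 ⇒ neg: x = 0.

Answer: x ∈ {0}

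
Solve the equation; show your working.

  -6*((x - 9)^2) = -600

Step 1. [-6*((x - 9)^2) = -600] -6·(inner) — divide through by -6. So div: (x - 9)^2 = 100.
Step 2. [(x - 9)^2 = 100] LHS squared, RHS 100 ≥ 0: apply √ (±). So sqrt: x - 9 = 10 or -10.
Step 3. [x - 9 = 10 or -10] -9 is outermost — add 9 both sides, so sub: x = 19 or -1.

Answer: x ∈ {-1, 19}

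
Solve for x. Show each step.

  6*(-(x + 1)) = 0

Step 1. [6*(-(x + 1)) = 0] 6·(inner) — divide through by 6. So div: -(x + 1) = 0.
Step 2. [-(x + 1) = 0] flip signs both sides. So neg: x + 1 = 0.
Step 3. [x + 1 = 0] peel the +1: subtract 1 from each side, so sub: x = -1.

Answer: x ∈ {-1}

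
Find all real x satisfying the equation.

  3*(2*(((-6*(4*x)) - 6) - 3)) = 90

Step 1. [3*(2*(((-6*(4*x)) - 6) - 3)) = 90] 3·(inner) — divide through by 3 ⇒ div: 2*(((-6*(4*x)) - 6) - 3) = 30.
Step 2. [2*(((-6*(4*x)) - 6) - 3) = 30] 2·(inner) — divide through by 2. So div: ((-6*(4*x)) - 6) - 3 = 15.
Step 3. [((-6*(4*x)) - 6) - 3 = 15] peel the -3: add 3 from each side ⇒ sub: (-6*(4*x)) - 6 = 18.
Step 4. [(-6*(4*x)) - 6 = 18] -6 is outermost — add 6 both sides. So sub: -6*(4*x) = 24.
Step 5. [-6*(4*x) = 24] -6 out front; divide by -6, so div: 4*x = -4.
Step 6. [4*x = -4] LHS = 4·(…); ÷4 both sides. So div: x = -1.

Answer: x ∈ {-1}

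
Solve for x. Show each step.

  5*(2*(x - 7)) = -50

Step 1. [5*(2*(x - 7)) = -50] 5 out front; divide by 5. So div: 2*(x - 7) = -10.
Step 2. [2*(x - 7) = -10] divide by the outer 2. So div: x - 7 = -5.
Step 3. [x - 7 = -5] add 7: x sits inside (… - 7). So sub: x = 2.

Answer: x ∈ {2}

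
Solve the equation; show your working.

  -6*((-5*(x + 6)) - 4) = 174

Step 1. [-6*((-5*(x + 6)) - 4) = 174] divide by the outer -6, so div: (-5*(x + 6)) - 4 = -29.
Step 2. [(-5*(x + 6)) - 4 = -29] peel the -4: add 4 from each side ⇒ sub: -5*(x + 6) = -25.
Step 3. [-5*(x + 6) = -25] divide by the outer -5 ⇒ div: x + 6 = 5.
Step 4. [x + 6 = 5] the outer +6 inverts by subtracting 6. So sub: x = -1.

Answer: x ∈ {-1}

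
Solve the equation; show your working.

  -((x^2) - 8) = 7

Step 1. [-((x^2) - 8) = 7] flip signs both sides ⇒ neg: (x^2) - 8 = -7.
Step 2. [(x^2) - 8 = -7] -8 is outermost — add 8 both sides ⇒ sub: x^2 = 1.
Step 3. [x^2 = 1] √ both sides: 1 ≥ 0 gives two branches, so sqrt: x = 1 or -1.

Answer: x ∈ {-1, 1}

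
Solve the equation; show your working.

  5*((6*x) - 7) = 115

Step 1. [5*((6*x) - 7) = 115] 5·(inner) — divide through by 5. So div: (6*x) - 7 = 23.
Step 2. [(6*x) - 7 = 23] 7 comes off first (add 7). So sub: 6*x = 30.
Step 3. [6*x = 30] 6·(inner) — divide through by 6, so div: x = 5.

Answer: x ∈ {5}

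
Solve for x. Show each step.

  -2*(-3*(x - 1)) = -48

Step 1. [-2*(-3*(x - 1)) = -48] LHS = -2·(…); ÷-2 both sides ⇒ div: -3*(x - 1) = 24.
Step 2. [-3*(x - 1) = 24] -3·(inner) — divide through by -3 ⇒ div: x - 1 = -8.
Step 3. [x - 1 = -8] the outer -1 inverts by adding 1, so sub: x = -7.

Answer: x ∈ {-7}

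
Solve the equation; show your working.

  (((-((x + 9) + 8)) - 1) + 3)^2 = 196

Step 1. [(((-((x + 9) + 8)) - 1) + 3)^2 = 196] 196 ≥ 0, LHS is (·)² — take ±√. So sqrt: ((-((x + 9) + 8)) - 1) + 3 = 14 or -14.
Step 2. [((-((x + 9) + 8)) - 1) + 3 = 14 or -14] subtract 3: x sits inside (… + 3), so sub: (-((x + 9) + 8)) - 1 = 11 or -17.
Step 3. [(-((x + 9) + 8)) - 1 = 11 or -17] peel the -1: add 1 from each side ⇒ sub: -((x + 9) + 8) = 12 or -16.
Step 4. [-((x + 9) + 8) = 12 or -16] LHS negated; negate both sides. So neg: (x + 9) + 8 = -12 or 16.
Step 5. [(x + 9) + 8 = -12 or 16] subtract 8: x sits inside (… + 8). So sub: x + 9 = -20 or 8.
Step 6. [x + 9 = -20 or 8] peel the +9: subtract 9 from each side ⇒ sub: x = -29 or -1.

Answer: x ∈ {-29, -1}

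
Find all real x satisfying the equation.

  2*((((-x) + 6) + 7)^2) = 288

Step 1. [2*((((-x) + 6) + 7)^2) = 288] 2·(inner) — divide through by 2 ⇒ div: (((-x) + 6) + 7)^2 = 144.
Step 2. [(((-x) + 6) + 7)^2 = 144] √ both sides: 144 ≥ 0 gives two branches ⇒ sqrt: ((-x) + 6) + 7 = 12 or -12.
Step 3. [((-x) + 6) + 7 = 12 or -12] +7 is outermost — subtract 7 both sides. So sub: (-x) + 6 = 5 or -19.
Step 4. [(-x) + 6 = 5 or -19] subtract 6: x sits inside (… + 6). So sub: -x = -1 or -25.
Step 5. [-x = -1 or -25] flip signs both sides. So neg: x = 1 or 25.

Answer: x ∈ {1, 25}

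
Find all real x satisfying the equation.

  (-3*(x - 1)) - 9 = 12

Step 1. [(-3*(x - 1)) - 9 = 12] common factor -3 (LHS and 12) — divide through. So factor: (x - 1) + 3 = -4.
Step 2. [(x - 1) + 3 = -4] 3 comes off first (subtract 3) ⇒ sub: x - 1 = -7.
Step 3. [x - 1 = -7] peel the -1: add 1 from each side ⇒ sub: x = -6.

Answer: x ∈ {-6}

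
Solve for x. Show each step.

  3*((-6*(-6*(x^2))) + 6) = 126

Step 1. [3*((-6*(-6*(x^2))) + 6) = 126] divide by the outer 3 ⇒ div: (-6*(-6*(x^2))) + 6 = 42.
Step 2. [(-6*(-6*(x^2))) + 6 = 42] +6 is outermost — subtract 6 both sides ⇒ sub: -6*(-6*(x^2)) = 36.
Step 3. [-6*(-6*(x^2)) = 36] leading coefficient -6: divide by -6, so div: -6*(x^2) = -6.
Step 4. [-6*(x^2) = -6] -6·(inner) — divide through by -6. So div: x^2 = 1.
Step 5. [x^2 = 1] √ both sides: 1 ≥ 0 gives two branches. So sqrt: x = 1 or -1.

Answer: x ∈ {-1, 1}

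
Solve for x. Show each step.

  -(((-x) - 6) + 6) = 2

Step 1. [-(((-x) - 6) + 6) = 2] flip signs both sides ⇒ neg: ((-x) - 6) + 6 = -2.
Step 2. [((-x) - 6) + 6 = -2] peel the +6: subtract 6 from each side ⇒ sub: (-x) - 6 = -8.
Step 3. [(-x) - 6 = -8] peel the -6: add 6 from each side, so sub: -x = -2.
Step 4. [-x = -2] flip signs both sides, so neg: x = 2.

Answer: x ∈ {2}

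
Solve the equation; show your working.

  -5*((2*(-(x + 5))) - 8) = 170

Step 1. [-5*((2*(-(x + 5))) - 8) = 170] leading coefficient -5: divide by -5, so div: (2*(-(x + 5))) - 8 = -34.
Step 2. [(2*(-(x + 5))) - 8 = -34] peel the -8: add 8 from each side, so sub: 2*(-(x + 5)) = -26.
Step 3. [2*(-(x + 5)) = -26] leading coefficient 2: divide by 2. So div: -(x + 5) = -13.
Step 4. [-(x + 5) = -13] leading − — multiply by −1, so neg: x + 5 = 13.
Step 5. [x + 5 = 13] +5 is outermost — subtract 5 both sides ⇒ sub: x = 8.

Answer: x ∈ {8}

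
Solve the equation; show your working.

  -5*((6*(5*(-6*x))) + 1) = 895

Step 1. [-5*((6*(5*(-6*x))) + 1) = 895] -5 out front; divide by -5, so div: (6*(5*(-6*x))) + 1 = -179.
Step 2. [(6*(5*(-6*x))) + 1 = -179] 1 comes off first (subtract 1). So sub: 6*(5*(-6*x)) = -180.
Step 3. [6*(5*(-6*x)) = -180] divide by the outer 6 ⇒ div: 5*(-6*x) = -30.
Step 4. [5*(-6*x) = -30] 5·(inner) — divide through by 5. So div: -6*x = -6.
Step 5. [-6*x = -6] leading coefficient -6: divide by -6 ⇒ div: x = 1.

Answer: x ∈ {1}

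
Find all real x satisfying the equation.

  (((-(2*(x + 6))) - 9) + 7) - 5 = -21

Step 1. [(((-(2*(x + 6))) - 9) + 7) - 5 = -21] add 5: x sits inside (… - 5), so sub: ((-(2*(x + 6))) - 9) + 7 = -16.
Step 2. [((-(2*(x + 6))) - 9) + 7 = -16] peel the +7: subtract 7 from each side, so sub: (-(2*(x + 6))) - 9 = -23.
Step 3. [(-(2*(x + 6))) - 9 = -23] peel the -9: add 9 from each side ⇒ sub: -(2*(x + 6)) = -14.
Step 4. [-(2*(x + 6)) = -14] LHS negated; negate both sides. So neg: 2*(x + 6) = 14.
Step 5. [2*(x + 6) = 14] divide by the outer 2 ⇒ div: x + 6 = 7.
Step 6. [x + 6 = 7] peel the +6: subtract 6 from each side. So sub: x = 1.

Answer: x ∈ {1}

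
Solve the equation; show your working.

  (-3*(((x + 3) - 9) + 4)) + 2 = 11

Step 1. [(-3*(((x + 3) - 9) + 4)) + 2 = 11] subtract 2: x sits inside (… + 2), so sub: -3*(((x + 3) - 9) + 4) = 9.
Step 2. [-3*(((x + 3) - 9) + 4) = 9] -3 out front; divide by -3. So div: ((x + 3) - 9) + 4 = -3.
Step 3. [((x + 3) - 9) + 4 = -3] 4 comes off first (subtract 4), so sub: (x + 3) - 9 = -7.
Step 4. [(x + 3) - 9 = -7] peel the -9: add 9 from each side ⇒ sub: x + 3 = 2.
Step 5. [x + 3 = 2] 3 comes off first (subtract 3) ⇒ sub: x = -1.

Answer: x ∈ {-1}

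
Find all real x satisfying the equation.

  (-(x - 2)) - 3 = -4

Step 1. [(-(x - 2)) - 3 = -4] -3 is outermost — add 3 both sides, so sub: -(x - 2) = -1.
Step 2. [-(x - 2) = -1] flip signs both sides ⇒ neg: x - 2 = 1.
Step 3. [x - 2 = 1] the outer -2 inverts by adding 2 ⇒ sub: x = 3.

Answer: x ∈ {3}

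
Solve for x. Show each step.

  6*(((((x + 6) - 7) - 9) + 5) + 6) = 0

Step 1. [6*(((((x + 6) - 7) - 9) + 5) + 6) = 0] leading coefficient 6: divide by 6 ⇒ div: ((((x + 6) - 7) - 9) + 5) + 6 = 0.
Step 2. [((((x + 6) - 7) - 9) + 5) + 6 = 0] subtract 6: x sits inside (… + 6) ⇒ sub: (((x + 6) - 7) - 9) + 5 = -6.
Step 3. [(((x + 6) - 7) - 9) + 5 = -6] subtract 5: x sits inside (… + 5). So sub: ((x + 6) - 7) - 9 = -11.
Step 4. [((x + 6) - 7) - 9 = -11] peel the -9: add 9 from each side, so sub: (x + 6) - 7 = -2.
Step 5. [(x + 6) - 7 = -2] the outer -7 inverts by adding 7 ⇒ sub: x + 6 = 5.
Step 6. [x + 6 = 5] the outer +6 inverts by subtracting 6. So sub: x = -1.

Answer: x ∈ {-1}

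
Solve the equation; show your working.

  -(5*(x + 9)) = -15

Step 1. [-(5*(x + 9)) = -15] LHS negated; negate both sides, so neg: 5*(x + 9) = 15.
Step 2. [5*(x + 9) = 15] leading coefficient 5: divide by 5 ⇒ div: x + 9 = 3.
Step 3. [x + 9 = 3] +9 is outermost — subtract 9 both sides, so sub: x = -6.

Answer: x ∈ {-6}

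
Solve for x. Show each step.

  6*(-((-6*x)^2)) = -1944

Step 1. [6*(-((-6*x)^2)) = -1944] LHS = 6·(…); ÷6 both sides ⇒ div: -((-6*x)^2) = -324.
Step 2. [-((-6*x)^2) = -324] LHS negated; negate both sides. So neg: (-6*x)^2 = 324.
Step 3. [(-6*x)^2 = 324] √ both sides: 324 ≥ 0 gives two branches. So sqrt: -6*x = 18 or -18.
Step 4. [-6*x = 18 or -18] leading coefficient -6: divide by -6 ⇒ div: x = -3 or 3.

Answer: x ∈ {-3, 3}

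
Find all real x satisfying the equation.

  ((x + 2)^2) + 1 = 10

Step 1. [((x + 2)^2) + 1 = 10] the outer +1 inverts by subtracting 1 ⇒ sub: (x + 2)^2 = 9.
Step 2. [(x + 2)^2 = 9] 9 ≥ 0, LHS is (·)² — take ±√, so sqrt: x + 2 = 3 or -3.
Step 3. [x + 2 = 3 or -3] the outer +2 inverts by subtracting 2, so sub: x = 1 or -5.

Answer: x ∈ {-5, 1}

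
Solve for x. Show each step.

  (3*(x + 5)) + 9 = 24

Step 1. [(3*(x + 5)) + 9 = 24] common factor 3 (LHS and 24) — divide through. So factor: (x + 5) + 3 = 8.
Step 2. [(x + 5) + 3 = 8] +3 is outermost — subtract 3 both sides ⇒ sub: x + 5 = 5.
Step 3. [x + 5 = 5] 5 comes off first (subtract 5) ⇒ sub: x = 0.

Answer: x ∈ {0}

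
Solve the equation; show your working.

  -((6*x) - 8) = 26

Step 1. [-((6*x) - 8) = 26] LHS negated; negate both sides ⇒ neg: (6*x) - 8 = -26.
Step 2. [(6*x) - 8 = -26] -8 is outermost — add 8 both sides ⇒ sub: 6*x = -18.
Step 3. [6*x = -18] LHS = 6·(…); ÷6 both sides ⇒ div: x = -3.

Answer: x ∈ {-3}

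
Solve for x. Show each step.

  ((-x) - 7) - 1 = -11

Step 1. [((-x) - 7) - 1 = -11] the outer -1 inverts by adding 1 ⇒ sub: (-x) - 7 = -10.
Step 2. [(-x) - 7 = -10] peel the -7: add 7 from each side, so sub: -x = -3.
Step 3. [-x = -3] leading − — multiply by −1 ⇒ neg: x = 3.

Answer: x ∈ {3}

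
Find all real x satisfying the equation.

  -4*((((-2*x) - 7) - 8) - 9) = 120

Step 1. [-4*((((-2*x) - 7) - 8) - 9) = 120] -4·(inner) — divide through by -4, so div: (((-2*x) - 7) - 8) - 9 = -30.
Step 2. [(((-2*x) - 7) - 8) - 9 = -30] 9 comes off first (add 9). So sub: ((-2*x) - 7) - 8 = -21.
Step 3. [((-2*x) - 7) - 8 = -21] -8 is outermost — add 8 both sides. So sub: (-2*x) - 7 = -13.
Step 4. [(-2*x) - 7 = -13] -7 is outermost — add 7 both sides, so sub: -2*x = -6.
Step 5. [-2*x = -6] -2 out front; divide by -2 ⇒ div: x = 3.

Answer: x ∈ {3}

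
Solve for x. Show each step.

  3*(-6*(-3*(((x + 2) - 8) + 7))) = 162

Step 1. [3*(-6*(-3*(((x + 2) - 8) + 7))) = 162] divide by the outer 3. So div: -6*(-3*(((x + 2) - 8) + 7)) = 54.
Step 2. [-6*(-3*(((x + 2) - 8) + 7)) = 54] -6 out front; divide by -6 ⇒ div: -3*(((x + 2) - 8) + 7) = -9.
Step 3. [-3*(((x + 2) - 8) + 7) = -9] LHS = -3·(…); ÷-3 both sides ⇒ div: ((x + 2) - 8) + 7 = 3.
Step 4. [((x + 2) - 8) + 7 = 3] subtract 7: x sits inside (… + 7). So sub: (x + 2) - 8 = -4.
Step 5. [(x + 2) - 8 = -4] -8 is outermost — add 8 both sides. So sub: x + 2 = 4.
Step 6. [x + 2 = 4] +2 is outermost — subtract 2 both sides ⇒ sub: x = 2.

Answer: x ∈ {2}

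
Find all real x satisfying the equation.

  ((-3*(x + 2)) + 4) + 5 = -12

Step 1. [((-3*(x + 2)) + 4) + 5 = -12] the outer +5 inverts by subtracting 5, so sub: (-3*(x + 2)) + 4 = -17.
Step 2. [(-3*(x + 2)) + 4 = -17] peel the +4: subtract 4 from each side, so sub: -3*(x + 2) = -21.
Step 3. [-3*(x + 2) = -21] leading coefficient -3: divide by -3. So div: x + 2 = 7.
Step 4. [x + 2 = 7] the outer +2 inverts by subtracting 2, so sub: x = 5.

Answer: x ∈ {5}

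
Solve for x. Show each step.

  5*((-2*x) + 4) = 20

Step 1. [5*((-2*x) + 4) = 20] 5·(inner) — divide through by 5 ⇒ div: (-2*x) + 4 = 4.
Step 2. [(-2*x) + 4 = 4] +4 is outermost — subtract 4 both sides ⇒ sub: -2*x = 0.
Step 3. [-2*x = 0] -2 out front; divide by -2 ⇒ div: x = 0.

Answer: x ∈ {0}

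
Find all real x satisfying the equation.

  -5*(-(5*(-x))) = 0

Step 1. [-5*(-(5*(-x))) = 0] divide by the outer -5 ⇒ div: -(5*(-x)) = 0.
Step 2. [-(5*(-x)) = 0] LHS negated; negate both sides. So neg: 5*(-x) = 0.
Step 3. [5*(-x) = 0] 5·(inner) — divide through by 5 ⇒ div: -x = 0.
Step 4. [-x = 0] leading − — multiply by −1. So neg: x = 0.

Answer: x ∈ {0}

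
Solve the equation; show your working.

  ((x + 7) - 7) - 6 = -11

Step 1. [((x + 7) - 7) - 6 = -11] add 6: x sits inside (… - 6), so sub: (x + 7) - 7 = -5.
Step 2. [(x + 7) - 7 = -5] add 7: x sits inside (… - 7), so sub: x + 7 = 2.
Step 3. [x + 7 = 2] 7 comes off first (subtract 7) ⇒ sub: x = -5.

Answer: x ∈ {-5}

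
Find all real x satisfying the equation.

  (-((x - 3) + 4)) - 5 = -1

Step 1. [(-((x - 3) + 4)) - 5 = -1] the outer -5 inverts by adding 5 ⇒ sub: -((x - 3) + 4) = 4.
Step 2. [-((x - 3) + 4) = 4] flip signs both sides, so neg: (x - 3) + 4 = -4.
Step 3. [(x - 3) + 4 = -4] the outer +4 inverts by subtracting 4 ⇒ sub: x - 3 = -8.
Step 4. [x - 3 = -8] -3 is outermost — add 3 both sides. So sub: x = -5.

Answer: x ∈ {-5}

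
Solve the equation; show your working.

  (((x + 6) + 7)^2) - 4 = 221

Step 1. [(((x + 6) + 7)^2) - 4 = 221] the outer -4 inverts by adding 4, so sub: ((x + 6) + 7)^2 = 225.
Step 2. [((x + 6) + 7)^2 = 225] 225 ≥ 0, LHS is (·)² — take ±√, so sqrt: (x + 6) + 7 = 15 or -15.
Step 3. [(x + 6) + 7 = 15 or -15] subtract 7: x sits inside (… + 7). So sub: x + 6 = 8 or -22.
Step 4. [x + 6 = 8 or -22] peel the +6: subtract 6 from each side, so sub: x = 2 or -28.

Answer: x ∈ {-28, 2}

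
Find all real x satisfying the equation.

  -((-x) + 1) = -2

Step 1. [-((-x) + 1) = -2] flip signs both sides, so neg: (-x) + 1 = 2.
Step 2. [(-x) + 1 = 2] the outer +1 inverts by subtracting 1, so sub: -x = 1.
Step 3. [-x = 1] flip signs both sides, so neg: x = -1.

Answer: x ∈ {-1}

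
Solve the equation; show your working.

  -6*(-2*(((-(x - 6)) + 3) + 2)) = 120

Step 1. [-6*(-2*(((-(x - 6)) + 3) + 2)) = 120] divide by the outer -6, so div: -2*(((-(x - 6)) + 3) + 2) = -20.
Step 2. [-2*(((-(x - 6)) + 3) + 2) = -20] -2·(inner) — divide through by -2, so div: ((-(x - 6)) + 3) + 2 = 10.
Step 3. [((-(x - 6)) + 3) + 2 = 10] 2 comes off first (subtract 2). So sub: (-(x - 6)) + 3 = 8.
Step 4. [(-(x - 6)) + 3 = 8] peel the +3: subtract 3 from each side ⇒ sub: -(x - 6) = 5.
Step 5. [-(x - 6) = 5] LHS negated; negate both sides. So neg: x - 6 = -5.
Step 6. [x - 6 = -5] peel the -6: add 6 from each side ⇒ sub: x = 1.

Answer: x ∈ {1}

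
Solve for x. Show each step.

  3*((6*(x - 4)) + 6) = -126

Step 1. [3*((6*(x - 4)) + 6) = -126] 3·(inner) — divide through by 3. So div: (6*(x - 4)) + 6 = -42.
Step 2. [(6*(x - 4)) + 6 = -42] 6 comes off first (subtract 6), so sub: 6*(x - 4) = -48.
Step 3. [6*(x - 4) = -48] LHS = 6·(…); ÷6 both sides ⇒ div: x - 4 = -8.
Step 4. [x - 4 = -8] add 4: x sits inside (… - 4) ⇒ sub: x = -4.

Answer: x ∈ {-4}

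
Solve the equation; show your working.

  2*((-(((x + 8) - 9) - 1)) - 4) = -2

Step 1. [2*((-(((x + 8) - 9) - 1)) - 4) = -2] leading coefficient 2: divide by 2. So div: (-(((x + 8) - 9) - 1)) - 4 = -1.
Step 2. [(-(((x + 8) - 9) - 1)) - 4 = -1] -4 is outermost — add 4 both sides, so sub: -(((x + 8) - 9) - 1) = 3.
Step 3. [-(((x + 8) - 9) - 1) = 3] leading − — multiply by −1 ⇒ neg: ((x + 8) - 9) - 1 = -3.
Step 4. [((x + 8) - 9) - 1 = -3] 1 comes off first (add 1), so sub: (x + 8) - 9 = -2.
Step 5. [(x + 8) - 9 = -2] the outer -9 inverts by adding 9 ⇒ sub: x + 8 = 7.
Step 6. [x + 8 = 7] subtract 8: x sits inside (… + 8) ⇒ sub: x = -1.

Answer: x ∈ {-1}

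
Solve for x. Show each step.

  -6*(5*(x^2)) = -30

Step 1. [-6*(5*(x^2)) = -30] divide by the outer -6. So div: 5*(x^2) = 5.
Step 2. [5*(x^2) = 5] LHS = 5·(…); ÷5 both sides, so div: x^2 = 1.
Step 3. [x^2 = 1] √ both sides: 1 ≥ 0 gives two branches. So sqrt: x = 1 or -1.

Answer: x ∈ {-1, 1}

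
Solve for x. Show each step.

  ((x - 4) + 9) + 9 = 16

Step 1. [((x - 4) + 9) + 9 = 16] subtract 9: x sits inside (… + 9). So sub: (x - 4) + 9 = 7.
Step 2. [(x - 4) + 9 = 7] subtract 9: x sits inside (… + 9), so sub: x - 4 = -2.
Step 3. [x - 4 = -2] peel the -4: add 4 from each side ⇒ sub: x = 2.

Answer: x ∈ {2}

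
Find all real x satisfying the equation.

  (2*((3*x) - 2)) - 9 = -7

Step 1. [(2*((3*x) - 2)) - 9 = -7] 9 comes off first (add 9) ⇒ sub: 2*((3*x) - 2) = 2.
Step 2. [2*((3*x) - 2) = 2] 2·(inner) — divide through by 2. So div: (3*x) - 2 = 1.
Step 3. [(3*x) - 2 = 1] -2 is outermost — add 2 both sides, so sub: 3*x = 3.
Step 4. [3*x = 3] leading coefficient 3: divide by 3 ⇒ div: x = 1.

Answer: x ∈ {1}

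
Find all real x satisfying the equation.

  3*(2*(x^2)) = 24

Step 1. [3*(2*(x^2)) = 24] leading coefficient 3: divide by 3. So div: 2*(x^2) = 8.
Step 2. [2*(x^2) = 8] LHS = 2·(…); ÷2 both sides. So div: x^2 = 4.
Step 3. [x^2 = 4] √ both sides: 4 ≥ 0 gives two branches, so sqrt: x = 2 or -2.

Answer: x ∈ {-2, 2}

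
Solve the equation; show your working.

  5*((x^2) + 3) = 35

Step 1. [5*((x^2) + 3) = 35] divide by the outer 5. So div: (x^2) + 3 = 7.
Step 2. [(x^2) + 3 = 7] +3 is outermost — subtract 3 both sides. So sub: x^2 = 4.
Step 3. [x^2 = 4] √ both sides: 4 ≥ 0 gives two branches. So sqrt: x = 2 or -2.

Answer: x ∈ {-2, 2}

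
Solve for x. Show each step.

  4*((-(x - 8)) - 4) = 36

Step 1. [4*((-(x - 8)) - 4) = 36] leading coefficient 4: divide by 4. So div: (-(x - 8)) - 4 = 9.
Step 2. [(-(x - 8)) - 4 = 9] add 4: x sits inside (… - 4). So sub: -(x - 8) = 13.
Step 3. [-(x - 8) = 13] flip signs both sides. So neg: x - 8 = -13.
Step 4. [x - 8 = -13] 8 comes off first (add 8) ⇒ sub: x = -5.

Answer: x ∈ {-5}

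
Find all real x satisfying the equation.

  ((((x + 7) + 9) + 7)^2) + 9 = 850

Step 1. [((((x + 7) + 9) + 7)^2) + 9 = 850] 9 comes off first (subtract 9) ⇒ sub: (((x + 7) + 9) + 7)^2 = 841.
Step 2. [(((x + 7) + 9) + 7)^2 = 841] √ both sides: 841 ≥ 0 gives two branches. So sqrt: ((x + 7) + 9) + 7 = 29 or -29.
Step 3. [((x + 7) + 9) + 7 = 29 or -29] subtract 7: x sits inside (… + 7) ⇒ sub: (x + 7) + 9 = 22 or -36.
Step 4. [(x + 7) + 9 = 22 or -36] 9 comes off first (subtract 9). So sub: x + 7 = 13 or -45.
Step 5. [x + 7 = 13 or -45] subtract 7: x sits inside (… + 7), so sub: x = 6 or -52.

Answer: x ∈ {-52, 6}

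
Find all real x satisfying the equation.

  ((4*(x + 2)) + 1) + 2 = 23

Step 1. [((4*(x + 2)) + 1) + 2 = 23] peel the +2: subtract 2 from each side. So sub: (4*(x + 2)) + 1 = 21.
Step 2. [(4*(x + 2)) + 1 = 21] subtract 1: x sits inside (… + 1) ⇒ sub: 4*(x + 2) = 20.
Step 3. [4*(x + 2) = 20] 4 out front; divide by 4. So div: x + 2 = 5.
Step 4. [x + 2 = 5] the outer +2 inverts by subtracting 2 ⇒ sub: x = 3.

Answer: x ∈ {3}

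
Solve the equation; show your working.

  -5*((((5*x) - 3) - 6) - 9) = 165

Step 1. [-5*((((5*x) - 3) - 6) - 9) = 165] -5 out front; divide by -5 ⇒ div: (((5*x) - 3) - 6) - 9 = -33.
Step 2. [(((5*x) - 3) - 6) - 9 = -33] 9 comes off first (add 9), so sub: ((5*x) - 3) - 6 = -24.
Step 3. [((5*x) - 3) - 6 = -24] peel the -6: add 6 from each side. So sub: (5*x) - 3 = -18.
Step 4. [(5*x) - 3 = -18] the outer -3 inverts by adding 3, so sub: 5*x = -15.
Step 5. [5*x = -15] 5·(inner) — divide through by 5, so div: x = -3.

Answer: x ∈ {-3}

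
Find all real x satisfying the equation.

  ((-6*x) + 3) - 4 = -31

Step 1. [((-6*x) + 3) - 4 = -31] add 4: x sits inside (… - 4), so sub: (-6*x) + 3 = -27.
Step 2. [(-6*x) + 3 = -27] 3 comes off first (subtract 3) ⇒ sub: -6*x = -30.
Step 3. [-6*x = -30] leading coefficient -6: divide by -6, so div: x = 5.

Answer: x ∈ {5}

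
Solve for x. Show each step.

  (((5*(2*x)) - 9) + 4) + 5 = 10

Step 1. [(((5*(2*x)) - 9) + 4) + 5 = 10] +5 is outermost — subtract 5 both sides, so sub: ((5*(2*x)) - 9) + 4 = 5.
Step 2. [((5*(2*x)) - 9) + 4 = 5] 4 comes off first (subtract 4), so sub: (5*(2*x)) - 9 = 1.
Step 3. [(5*(2*x)) - 9 = 1] add 9: x sits inside (… - 9) ⇒ sub: 5*(2*x) = 10.
Step 4. [5*(2*x) = 10] 5 out front; divide by 5, so div: 2*x = 2.
Step 5. [2*x = 2] 2·(inner) — divide through by 2 ⇒ div: x = 1.

Answer: x ∈ {1}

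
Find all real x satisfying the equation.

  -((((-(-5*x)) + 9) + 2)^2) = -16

Step 1. [-((((-(-5*x)) + 9) + 2)^2) = -16] LHS negated; negate both sides ⇒ neg: (((-(-5*x)) + 9) + 2)^2 = 16.
Step 2. [(((-(-5*x)) + 9) + 2)^2 = 16] √ both sides: 16 ≥ 0 gives two branches. So sqrt: ((-(-5*x)) + 9) + 2 = 4 or -4.
Step 3. [((-(-5*x)) + 9) + 2 = 4 or -4] peel the +2: subtract 2 from each side. So sub: (-(-5*x)) + 9 = 2 or -6.
Step 4. [(-(-5*x)) + 9 = 2 or -6] 9 comes off first (subtract 9) ⇒ sub: -(-5*x) = -7 or -15.
Step 5. [-(-5*x) = -7 or -15] LHS negated; negate both sides. So neg: -5*x = 7 or 15.
Step 6. [-5*x = 7 or 15] divide by the outer -5. So div: x = -7/5 or -3.

Answer: x ∈ {-3, -7/5}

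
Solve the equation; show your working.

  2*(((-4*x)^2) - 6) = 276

Step 1. [2*(((-4*x)^2) - 6) = 276] divide by the outer 2. So div: ((-4*x)^2) - 6 = 138.
Step 2. [((-4*x)^2) - 6 = 138] add 6: x sits inside (… - 6) ⇒ sub: (-4*x)^2 = 144.
Step 3. [(-4*x)^2 = 144] LHS squared, RHS 144 ≥ 0: apply √ (±), so sqrt: -4*x = 12 or -12.
Step 4. [-4*x = 12 or -12] -4 out front; divide by -4, so div: x = -3 or 3.

Answer: x ∈ {-3, 3}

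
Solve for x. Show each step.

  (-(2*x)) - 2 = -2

Step 1. [(-(2*x)) - 2 = -2] peel the -2: add 2 from each side, so sub: -(2*x) = 0.
Step 2. [-(2*x) = 0] LHS negated; negate both sides ⇒ neg: 2*x = 0.
Step 3. [2*x = 0] LHS = 2·(…); ÷2 both sides. So div: x = 0.

Answer: x ∈ {0}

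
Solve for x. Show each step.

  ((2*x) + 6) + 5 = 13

Step 1. [((2*x) + 6) + 5 = 13] the outer +5 inverts by subtracting 5 ⇒ sub: (2*x) + 6 = 8.
Step 2. [(2*x) + 6 = 8] subtract 6: x sits inside (… + 6), so sub: 2*x = 2.
Step 3. [2*x = 2] 2·(inner) — divide through by 2, so div: x = 1.

Answer: x ∈ {1}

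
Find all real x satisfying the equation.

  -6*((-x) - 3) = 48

Step 1. [-6*((-x) - 3) = 48] -6·(inner) — divide through by -6. So div: (-x) - 3 = -8.
Step 2. [(-x) - 3 = -8] 3 comes off first (add 3), so sub: -x = -5.
Step 3. [-x = -5] LHS negated; negate both sides. So neg: x = 5.

Answer: x ∈ {5}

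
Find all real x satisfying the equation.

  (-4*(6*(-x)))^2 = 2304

Step 1. [(-4*(6*(-x)))^2 = 2304] LHS squared, RHS 2304 ≥ 0: apply √ (±). So sqrt: -4*(6*(-x)) = 48 or -48.
Step 2. [-4*(6*(-x)) = 48 or -48] leading coefficient -4: divide by -4. So div: 6*(-x) = -12 or 12.
Step 3. [6*(-x) = -12 or 12] 6 out front; divide by 6. So div: -x = -2 or 2.
Step 4. [-x = -2 or 2] leading − — multiply by −1. So neg: x = 2 or -2.

Answer: x ∈ {-2, 2}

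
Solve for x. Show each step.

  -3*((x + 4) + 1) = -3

Step 1. [-3*((x + 4) + 1) = -3] LHS = -3·(…); ÷-3 both sides, so div: (x + 4) + 1 = 1.
Step 2. [(x + 4) + 1 = 1] the outer +1 inverts by subtracting 1 ⇒ sub: x + 4 = 0.
Step 3. [x + 4 = 0] subtract 4: x sits inside (… + 4) ⇒ sub: x = -4.

Answer: x ∈ {-4}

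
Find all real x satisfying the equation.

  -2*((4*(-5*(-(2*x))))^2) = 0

Step 1. [-2*((4*(-5*(-(2*x))))^2) = 0] LHS = -2·(…); ÷-2 both sides, so div: (4*(-5*(-(2*x))))^2 = 0.
Step 2. [(4*(-5*(-(2*x))))^2 = 0] √ both sides: 0 ≥ 0 gives two branches, so sqrt: 4*(-5*(-(2*x))) = 0.
Step 3. [4*(-5*(-(2*x))) = 0] divide by the outer 4, so div: -5*(-(2*x)) = 0.
Step 4. [-5*(-(2*x)) = 0] LHS = -5·(…); ÷-5 both sides, so div: -(2*x) = 0.
Step 5. [-(2*x) = 0] LHS negated; negate both sides, so neg: 2*x = 0.
Step 6. [2*x = 0] LHS = 2·(…); ÷2 both sides, so div: x = 0.

Answer: x ∈ {0}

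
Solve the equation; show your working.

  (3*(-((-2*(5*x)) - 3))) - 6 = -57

Step 1. [(3*(-((-2*(5*x)) - 3))) - 6 = -57] common factor 3 (LHS and -57) — divide through ⇒ factor: (-((-2*(5*x)) - 3)) - 2 = -19.
Step 2. [(-((-2*(5*x)) - 3)) - 2 = -19] the outer -2 inverts by adding 2. So sub: -((-2*(5*x)) - 3) = -17.
Step 3. [-((-2*(5*x)) - 3) = -17] LHS negated; negate both sides, so neg: (-2*(5*x)) - 3 = 17.
Step 4. [(-2*(5*x)) - 3 = 17] the outer -3 inverts by adding 3, so sub: -2*(5*x) = 20.
Step 5. [-2*(5*x) = 20] -2 out front; divide by -2, so div: 5*x = -10.
Step 6. [5*x = -10] 5·(inner) — divide through by 5, so div: x = -2.

Answer: x ∈ {-2}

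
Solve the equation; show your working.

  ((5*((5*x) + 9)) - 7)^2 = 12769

Step 1. [((5*((5*x) + 9)) - 7)^2 = 12769] 12769 ≥ 0, LHS is (·)² — take ±√ ⇒ sqrt: (5*((5*x) + 9)) - 7 = 113 or -113.
Step 2. [(5*((5*x) + 9)) - 7 = 113 or -113] add 7: x sits inside (… - 7). So sub: 5*((5*x) + 9) = 120 or -106.
Step 3. [5*((5*x) + 9) = 120 or -106] leading coefficient 5: divide by 5 ⇒ div: (5*x) + 9 = 24 or -106/5.
Step 4. [(5*x) + 9 = 24 or -106/5] peel the +9: subtract 9 from each side. So sub: 5*x = 15 or -151/5.
Step 5. [5*x = 15 or -151/5] leading coefficient 5: divide by 5. So div: x = 3 or -151/25.

Answer: x ∈ {-151/25, 3}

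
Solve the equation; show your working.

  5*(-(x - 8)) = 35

Step 1. [5*(-(x - 8)) = 35] 5·(inner) — divide through by 5, so div: -(x - 8) = 7.
Step 2. [-(x - 8) = 7] flip signs both sides. So neg: x - 8 = -7.
Step 3. [x - 8 = -7] peel the -8: add 8 from each side ⇒ sub: x = 1.

Answer: x ∈ {1}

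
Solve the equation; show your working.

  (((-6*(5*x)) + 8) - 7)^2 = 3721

Step 1. [(((-6*(5*x)) + 8) - 7)^2 = 3721] LHS squared, RHS 3721 ≥ 0: apply √ (±). So sqrt: ((-6*(5*x)) + 8) - 7 = 61 or -61.
Step 2. [((-6*(5*x)) + 8) - 7 = 61 or -61] the outer -7 inverts by adding 7, so sub: (-6*(5*x)) + 8 = 68 or -54.
Step 3. [(-6*(5*x)) + 8 = 68 or -54] the outer +8 inverts by subtracting 8 ⇒ sub: -6*(5*x) = 60 or -62.
Step 4. [-6*(5*x) = 60 or -62] LHS = -6·(…); ÷-6 both sides, so div: 5*x = -10 or 31/3.
Step 5. [5*x = -10 or 31/3] 5·(inner) — divide through by 5, so div: x = -2 or 31/15.

Answer: x ∈ {-2, 31/15}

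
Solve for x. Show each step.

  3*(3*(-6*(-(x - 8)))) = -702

Step 1. [3*(3*(-6*(-(x - 8)))) = -702] divide by the outer 3. So div: 3*(-6*(-(x - 8))) = -234.
Step 2. [3*(-6*(-(x - 8))) = -234] 3·(inner) — divide through by 3. So div: -6*(-(x - 8)) = -78.
Step 3. [-6*(-(x - 8)) = -78] -6 out front; divide by -6 ⇒ div: -(x - 8) = 13.
Step 4. [-(x - 8) = 13] flip signs both sides, so neg: x - 8 = -13.
Step 5. [x - 8 = -13] 8 comes off first (add 8). So sub: x = -5.

Answer: x ∈ {-5}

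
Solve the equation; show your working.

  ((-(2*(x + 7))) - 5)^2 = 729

Step 1. [((-(2*(x + 7))) - 5)^2 = 729] 729 ≥ 0, LHS is (·)² — take ±√, so sqrt: (-(2*(x + 7))) - 5 = 27 or -27.
Step 2. [(-(2*(x + 7))) - 5 = 27 or -27] -5 is outermost — add 5 both sides, so sub: -(2*(x + 7)) = 32 or -22.
Step 3. [-(2*(x + 7)) = 32 or -22] leading − — multiply by −1 ⇒ neg: 2*(x + 7) = -32 or 22.
Step 4. [2*(x + 7) = -32 or 22] divide by the outer 2 ⇒ div: x + 7 = -16 or 11.
Step 5. [x + 7 = -16 or 11] peel the +7: subtract 7 from each side, so sub: x = -23 or 4.

Answer: x ∈ {-23, 4}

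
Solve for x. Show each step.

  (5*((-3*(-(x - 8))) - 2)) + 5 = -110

Step 1. [(5*((-3*(-(x - 8))) - 2)) + 5 = -110] 5 divides every term; factor it out ⇒ factor: ((-3*(-(x - 8))) - 2) + 1 = -22.
Step 2. [((-3*(-(x - 8))) - 2) + 1 = -22] peel the +1: subtract 1 from each side ⇒ sub: (-3*(-(x - 8))) - 2 = -23.
Step 3. [(-3*(-(x - 8))) - 2 = -23] peel the -2: add 2 from each side ⇒ sub: -3*(-(x - 8)) = -21.
Step 4. [-3*(-(x - 8)) = -21] leading coefficient -3: divide by -3. So div: -(x - 8) = 7.
Step 5. [-(x - 8) = 7] flip signs both sides, so neg: x - 8 = -7.
Step 6. [x - 8 = -7] peel the -8: add 8 from each side ⇒ sub: x = 1.

Answer: x ∈ {1}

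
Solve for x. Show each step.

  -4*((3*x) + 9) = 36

Step 1. [-4*((3*x) + 9) = 36] leading coefficient -4: divide by -4, so div: (3*x) + 9 = -9.
Step 2. [(3*x) + 9 = -9] the outer +9 inverts by subtracting 9, so sub: 3*x = -18.
Step 3. [3*x = -18] 3·(inner) — divide through by 3 ⇒ div: x = -6.

Answer: x ∈ {-6}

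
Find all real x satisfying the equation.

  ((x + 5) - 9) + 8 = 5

Step 1. [((x + 5) - 9) + 8 = 5] subtract 8: x sits inside (… + 8), so sub: (x + 5) - 9 = -3.
Step 2. [(x + 5) - 9 = -3] 9 comes off first (add 9), so sub: x + 5 = 6.
Step 3. [x + 5 = 6] the outer +5 inverts by subtracting 5, so sub: x = 1.

Answer: x ∈ {1}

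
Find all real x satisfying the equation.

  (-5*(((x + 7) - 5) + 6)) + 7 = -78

Step 1. [(-5*(((x + 7) - 5) + 6)) + 7 = -78] peel the +7: subtract 7 from each side. So sub: -5*(((x + 7) - 5) + 6) = -85.
Step 2. [-5*(((x + 7) - 5) + 6) = -85] LHS = -5·(…); ÷-5 both sides ⇒ div: ((x + 7) - 5) + 6 = 17.
Step 3. [((x + 7) - 5) + 6 = 17] +6 is outermost — subtract 6 both sides, so sub: (x + 7) - 5 = 11.
Step 4. [(x + 7) - 5 = 11] -5 is outermost — add 5 both sides ⇒ sub: x + 7 = 16.
Step 5. [x + 7 = 16] peel the +7: subtract 7 from each side. So sub: x = 9.

Answer: x ∈ {9}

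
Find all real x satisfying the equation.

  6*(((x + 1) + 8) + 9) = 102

Step 1. [6*(((x + 1) + 8) + 9) = 102] 6 out front; divide by 6. So div: ((x + 1) + 8) + 9 = 17.
Step 2. [((x + 1) + 8) + 9 = 17] subtract 9: x sits inside (… + 9), so sub: (x + 1) + 8 = 8.
Step 3. [(x + 1) + 8 = 8] peel the +8: subtract 8 from each side ⇒ sub: x + 1 = 0.
Step 4. [x + 1 = 0] peel the +1: subtract 1 from each side. So sub: x = -1.

Answer: x ∈ {-1}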